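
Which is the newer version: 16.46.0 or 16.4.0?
16.46.0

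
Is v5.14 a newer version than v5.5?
Yes. Version numbers are compared segment by segment as integers, not as decimals: minor version 14 > 5, so v5.14 > v5.5 (even though the decimal 5.14 < 5.5).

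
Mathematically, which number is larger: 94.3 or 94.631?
94.631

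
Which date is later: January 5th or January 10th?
January 10th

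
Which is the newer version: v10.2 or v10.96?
v10.96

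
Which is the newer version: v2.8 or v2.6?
v2.8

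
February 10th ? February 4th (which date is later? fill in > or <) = >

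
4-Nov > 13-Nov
False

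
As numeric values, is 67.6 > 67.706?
False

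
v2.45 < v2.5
False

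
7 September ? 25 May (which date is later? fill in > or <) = >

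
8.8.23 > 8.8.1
True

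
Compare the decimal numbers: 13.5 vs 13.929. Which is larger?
13.929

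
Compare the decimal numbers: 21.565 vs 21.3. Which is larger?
21.565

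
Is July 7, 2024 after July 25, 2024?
No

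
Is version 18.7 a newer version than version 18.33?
No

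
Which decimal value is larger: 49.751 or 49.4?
49.751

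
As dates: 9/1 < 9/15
True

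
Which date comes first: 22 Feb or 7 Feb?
7 Feb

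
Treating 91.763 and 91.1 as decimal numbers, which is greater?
91.763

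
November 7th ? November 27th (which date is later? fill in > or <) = <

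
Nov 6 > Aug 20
True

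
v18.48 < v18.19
False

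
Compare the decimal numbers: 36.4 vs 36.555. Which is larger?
36.555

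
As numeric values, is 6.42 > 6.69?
False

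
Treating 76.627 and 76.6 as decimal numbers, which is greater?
76.627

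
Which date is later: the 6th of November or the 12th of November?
the 12th of November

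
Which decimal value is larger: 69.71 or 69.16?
69.71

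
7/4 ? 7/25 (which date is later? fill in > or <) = <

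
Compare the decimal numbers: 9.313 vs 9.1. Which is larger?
9.313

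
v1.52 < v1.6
False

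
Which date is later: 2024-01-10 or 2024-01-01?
2024-01-10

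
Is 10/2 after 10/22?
No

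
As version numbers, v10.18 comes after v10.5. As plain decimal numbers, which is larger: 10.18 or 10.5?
10.5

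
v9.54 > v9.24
True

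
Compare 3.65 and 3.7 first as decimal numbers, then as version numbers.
As decimals: 3.65 < 3.7. As versions: v3.65 > v3.7 (minor version 65 > 7).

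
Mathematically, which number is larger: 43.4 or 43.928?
43.928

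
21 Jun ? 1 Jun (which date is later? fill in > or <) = >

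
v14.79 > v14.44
True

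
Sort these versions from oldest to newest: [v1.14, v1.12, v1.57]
[v1.12, v1.14, v1.57]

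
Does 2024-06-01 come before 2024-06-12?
Yes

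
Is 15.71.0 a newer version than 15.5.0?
Yes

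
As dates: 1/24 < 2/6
True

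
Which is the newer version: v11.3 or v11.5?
v11.5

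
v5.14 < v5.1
False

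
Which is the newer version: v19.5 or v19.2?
v19.5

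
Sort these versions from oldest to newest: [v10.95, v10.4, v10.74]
[v10.4, v10.74, v10.95]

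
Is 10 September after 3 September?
Yes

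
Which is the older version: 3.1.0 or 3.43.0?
3.1.0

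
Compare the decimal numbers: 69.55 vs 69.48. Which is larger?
69.55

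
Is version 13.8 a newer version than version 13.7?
Yes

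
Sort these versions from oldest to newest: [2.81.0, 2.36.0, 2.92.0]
[2.36.0, 2.81.0, 2.92.0]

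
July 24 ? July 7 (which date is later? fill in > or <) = >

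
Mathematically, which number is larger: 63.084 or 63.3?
63.3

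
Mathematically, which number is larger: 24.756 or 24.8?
24.8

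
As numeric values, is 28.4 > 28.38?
True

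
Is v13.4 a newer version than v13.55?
No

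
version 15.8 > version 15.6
True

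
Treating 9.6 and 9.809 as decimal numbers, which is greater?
9.809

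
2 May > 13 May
False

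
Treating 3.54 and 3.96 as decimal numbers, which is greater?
3.96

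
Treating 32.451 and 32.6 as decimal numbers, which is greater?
32.6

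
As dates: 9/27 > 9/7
True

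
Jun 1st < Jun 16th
True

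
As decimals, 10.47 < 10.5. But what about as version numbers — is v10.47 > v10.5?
True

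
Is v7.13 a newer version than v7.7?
Yes. Version numbers are compared segment by segment as integers, not as decimals: minor version 13 > 7, so v7.13 > v7.7 (even though the decimal 7.13 < 7.7).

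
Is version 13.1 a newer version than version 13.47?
No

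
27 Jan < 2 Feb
True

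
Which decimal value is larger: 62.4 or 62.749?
62.749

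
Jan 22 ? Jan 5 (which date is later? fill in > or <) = >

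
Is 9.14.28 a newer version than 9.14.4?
Yes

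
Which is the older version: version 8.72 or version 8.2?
version 8.2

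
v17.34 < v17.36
True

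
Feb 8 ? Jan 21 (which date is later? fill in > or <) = >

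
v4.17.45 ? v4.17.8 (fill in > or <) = >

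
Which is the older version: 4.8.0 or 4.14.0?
4.8.0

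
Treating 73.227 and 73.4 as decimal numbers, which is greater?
73.4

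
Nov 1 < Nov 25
True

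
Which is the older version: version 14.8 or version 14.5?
version 14.5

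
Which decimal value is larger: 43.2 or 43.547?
43.547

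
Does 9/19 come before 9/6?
No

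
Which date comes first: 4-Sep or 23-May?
23-May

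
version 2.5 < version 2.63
True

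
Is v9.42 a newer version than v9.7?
Yes. Version numbers are compared segment by segment as integers, not as decimals: minor version 42 > 7, so v9.42 > v9.7 (even though the decimal 9.42 < 9.7).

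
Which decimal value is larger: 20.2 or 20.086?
20.2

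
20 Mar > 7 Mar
True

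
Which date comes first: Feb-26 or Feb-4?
Feb-4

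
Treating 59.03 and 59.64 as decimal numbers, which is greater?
59.64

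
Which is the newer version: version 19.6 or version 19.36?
version 19.36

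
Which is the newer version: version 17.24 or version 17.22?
version 17.24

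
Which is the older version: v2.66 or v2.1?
v2.1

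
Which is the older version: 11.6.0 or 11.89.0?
11.6.0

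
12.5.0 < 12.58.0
True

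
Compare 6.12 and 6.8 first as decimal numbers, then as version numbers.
As decimals: 6.12 < 6.8. As versions: v6.12 > v6.8 (minor version 12 > 8).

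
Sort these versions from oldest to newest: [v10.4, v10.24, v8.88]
[v8.88, v10.4, v10.24]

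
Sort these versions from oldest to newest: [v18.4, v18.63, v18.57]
[v18.4, v18.57, v18.63]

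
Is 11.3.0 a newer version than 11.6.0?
No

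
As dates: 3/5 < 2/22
False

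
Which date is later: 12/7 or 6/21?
12/7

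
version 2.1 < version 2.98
True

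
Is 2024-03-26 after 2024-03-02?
Yes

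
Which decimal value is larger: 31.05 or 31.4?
31.4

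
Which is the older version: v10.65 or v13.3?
v10.65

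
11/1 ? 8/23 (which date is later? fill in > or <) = >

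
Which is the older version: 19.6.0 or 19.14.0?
19.6.0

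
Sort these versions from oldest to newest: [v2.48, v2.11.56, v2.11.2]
[v2.11.2, v2.11.56, v2.48]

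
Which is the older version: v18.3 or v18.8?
v18.3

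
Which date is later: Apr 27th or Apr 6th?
Apr 27th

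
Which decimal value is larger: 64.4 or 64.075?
64.4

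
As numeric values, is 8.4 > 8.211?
True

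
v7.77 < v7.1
False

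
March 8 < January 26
False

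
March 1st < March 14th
True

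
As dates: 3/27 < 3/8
False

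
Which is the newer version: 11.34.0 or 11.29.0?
11.34.0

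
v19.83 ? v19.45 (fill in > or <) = >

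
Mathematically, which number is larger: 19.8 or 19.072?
19.8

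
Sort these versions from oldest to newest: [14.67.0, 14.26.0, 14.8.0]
[14.8.0, 14.26.0, 14.67.0]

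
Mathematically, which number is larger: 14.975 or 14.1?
14.975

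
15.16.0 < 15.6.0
False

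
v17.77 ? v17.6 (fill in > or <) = >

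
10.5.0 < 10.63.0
True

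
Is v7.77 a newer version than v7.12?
Yes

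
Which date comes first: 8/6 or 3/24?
3/24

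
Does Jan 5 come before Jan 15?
Yes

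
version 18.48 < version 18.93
True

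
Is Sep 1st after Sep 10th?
No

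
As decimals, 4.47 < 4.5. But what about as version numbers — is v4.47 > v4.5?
True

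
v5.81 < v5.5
False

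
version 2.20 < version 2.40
True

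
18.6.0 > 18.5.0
True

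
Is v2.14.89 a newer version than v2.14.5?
Yes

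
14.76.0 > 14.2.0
True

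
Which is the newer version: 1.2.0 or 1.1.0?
1.2.0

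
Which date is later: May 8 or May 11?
May 11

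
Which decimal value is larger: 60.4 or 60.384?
60.4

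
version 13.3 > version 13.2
True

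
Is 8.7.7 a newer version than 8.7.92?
No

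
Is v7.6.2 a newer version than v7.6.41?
No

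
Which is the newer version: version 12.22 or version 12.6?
version 12.22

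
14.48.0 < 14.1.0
False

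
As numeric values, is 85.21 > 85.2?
True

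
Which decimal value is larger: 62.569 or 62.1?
62.569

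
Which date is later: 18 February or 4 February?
18 February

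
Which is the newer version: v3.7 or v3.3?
v3.7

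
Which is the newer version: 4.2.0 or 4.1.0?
4.2.0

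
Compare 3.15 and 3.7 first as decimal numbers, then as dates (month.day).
As decimals: 3.15 < 3.7. As dates: 3/15 is later than 3/7 (day 15 > day 7).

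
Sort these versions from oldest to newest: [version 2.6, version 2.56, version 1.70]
[version 1.70, version 2.6, version 2.56]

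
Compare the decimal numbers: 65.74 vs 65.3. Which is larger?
65.74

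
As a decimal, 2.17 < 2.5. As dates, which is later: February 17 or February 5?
February 17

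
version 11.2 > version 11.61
False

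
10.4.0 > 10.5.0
False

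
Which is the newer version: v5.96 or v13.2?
v13.2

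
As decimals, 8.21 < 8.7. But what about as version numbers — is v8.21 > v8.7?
True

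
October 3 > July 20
True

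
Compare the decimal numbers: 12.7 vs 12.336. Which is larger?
12.7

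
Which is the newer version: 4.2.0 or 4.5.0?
4.5.0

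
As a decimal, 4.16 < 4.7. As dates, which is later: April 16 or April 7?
April 16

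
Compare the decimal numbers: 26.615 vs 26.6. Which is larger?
26.615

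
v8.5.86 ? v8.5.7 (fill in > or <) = >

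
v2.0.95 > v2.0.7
True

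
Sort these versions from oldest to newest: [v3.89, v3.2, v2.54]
[v2.54, v3.2, v3.89]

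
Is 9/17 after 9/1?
Yes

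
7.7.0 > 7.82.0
False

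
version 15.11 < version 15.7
False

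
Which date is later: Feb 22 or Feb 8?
Feb 22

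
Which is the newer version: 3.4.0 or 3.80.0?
3.80.0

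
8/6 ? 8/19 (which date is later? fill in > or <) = <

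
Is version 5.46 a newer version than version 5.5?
Yes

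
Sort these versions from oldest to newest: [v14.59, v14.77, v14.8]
[v14.8, v14.59, v14.77]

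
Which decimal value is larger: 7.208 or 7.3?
7.3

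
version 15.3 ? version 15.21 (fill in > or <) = <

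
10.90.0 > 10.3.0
True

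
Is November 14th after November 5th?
Yes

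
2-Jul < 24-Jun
False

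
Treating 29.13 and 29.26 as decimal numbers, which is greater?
29.26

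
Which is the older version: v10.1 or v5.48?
v5.48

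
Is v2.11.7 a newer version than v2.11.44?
No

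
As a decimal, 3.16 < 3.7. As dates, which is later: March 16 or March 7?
March 16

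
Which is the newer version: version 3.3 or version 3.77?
version 3.77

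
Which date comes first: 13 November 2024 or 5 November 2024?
5 November 2024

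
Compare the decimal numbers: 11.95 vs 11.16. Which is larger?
11.95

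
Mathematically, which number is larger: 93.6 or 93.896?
93.896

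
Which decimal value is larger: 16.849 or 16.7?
16.849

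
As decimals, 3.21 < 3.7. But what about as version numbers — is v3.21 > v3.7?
True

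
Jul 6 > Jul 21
False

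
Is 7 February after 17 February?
No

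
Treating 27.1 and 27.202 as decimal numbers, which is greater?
27.202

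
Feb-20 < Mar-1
True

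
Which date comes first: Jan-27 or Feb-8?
Jan-27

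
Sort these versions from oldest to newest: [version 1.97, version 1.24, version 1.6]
[version 1.6, version 1.24, version 1.97]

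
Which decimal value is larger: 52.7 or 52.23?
52.7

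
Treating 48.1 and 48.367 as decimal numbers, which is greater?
48.367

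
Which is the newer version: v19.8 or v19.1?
v19.8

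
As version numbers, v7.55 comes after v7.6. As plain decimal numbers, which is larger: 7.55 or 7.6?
7.6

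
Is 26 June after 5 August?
No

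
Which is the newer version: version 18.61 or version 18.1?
version 18.61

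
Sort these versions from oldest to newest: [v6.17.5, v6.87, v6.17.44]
[v6.17.5, v6.17.44, v6.87]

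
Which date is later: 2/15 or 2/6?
2/15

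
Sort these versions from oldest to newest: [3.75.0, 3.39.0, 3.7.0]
[3.7.0, 3.39.0, 3.75.0]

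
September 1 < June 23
False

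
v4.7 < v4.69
True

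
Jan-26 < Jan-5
False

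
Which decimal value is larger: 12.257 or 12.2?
12.257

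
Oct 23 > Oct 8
True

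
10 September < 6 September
False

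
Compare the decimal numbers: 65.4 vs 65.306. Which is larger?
65.4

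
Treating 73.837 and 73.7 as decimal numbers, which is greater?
73.837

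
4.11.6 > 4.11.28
False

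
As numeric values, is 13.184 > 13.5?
False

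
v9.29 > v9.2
True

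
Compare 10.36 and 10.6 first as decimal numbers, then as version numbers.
As decimals: 10.36 < 10.6. As versions: v10.36 > v10.6 (minor version 36 > 6).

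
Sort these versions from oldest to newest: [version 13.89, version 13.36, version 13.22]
[version 13.22, version 13.36, version 13.89]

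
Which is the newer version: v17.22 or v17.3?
v17.22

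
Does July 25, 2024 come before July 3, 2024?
No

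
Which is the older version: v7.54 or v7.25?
v7.25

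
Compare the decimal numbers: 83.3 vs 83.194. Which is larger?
83.3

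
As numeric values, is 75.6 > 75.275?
True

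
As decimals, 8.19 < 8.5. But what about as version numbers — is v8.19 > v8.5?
True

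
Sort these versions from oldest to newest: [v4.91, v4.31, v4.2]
[v4.2, v4.31, v4.91]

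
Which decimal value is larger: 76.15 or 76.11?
76.15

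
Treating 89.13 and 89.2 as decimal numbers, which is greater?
89.2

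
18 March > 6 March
True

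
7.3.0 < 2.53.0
False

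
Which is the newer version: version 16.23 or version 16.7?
version 16.23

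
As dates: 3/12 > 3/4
True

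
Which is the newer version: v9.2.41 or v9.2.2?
v9.2.41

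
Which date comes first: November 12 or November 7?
November 7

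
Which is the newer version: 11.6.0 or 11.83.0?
11.83.0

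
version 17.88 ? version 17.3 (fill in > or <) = >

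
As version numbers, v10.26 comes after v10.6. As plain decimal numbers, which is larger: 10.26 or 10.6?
10.6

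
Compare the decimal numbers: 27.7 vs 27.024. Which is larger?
27.7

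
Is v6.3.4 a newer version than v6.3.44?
No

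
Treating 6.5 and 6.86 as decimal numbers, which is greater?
6.86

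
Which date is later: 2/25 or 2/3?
2/25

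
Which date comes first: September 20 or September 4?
September 4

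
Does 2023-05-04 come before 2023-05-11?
Yes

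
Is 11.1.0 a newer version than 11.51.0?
No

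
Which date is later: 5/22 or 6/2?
6/2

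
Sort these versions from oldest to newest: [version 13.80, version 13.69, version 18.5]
[version 13.69, version 13.80, version 18.5]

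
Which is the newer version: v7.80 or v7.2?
v7.80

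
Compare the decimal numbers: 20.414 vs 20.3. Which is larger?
20.414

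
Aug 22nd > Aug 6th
True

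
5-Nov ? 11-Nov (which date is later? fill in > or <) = <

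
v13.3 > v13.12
False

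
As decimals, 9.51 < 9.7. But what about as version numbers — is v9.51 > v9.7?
True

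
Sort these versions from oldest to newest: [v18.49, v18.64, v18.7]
[v18.7, v18.49, v18.64]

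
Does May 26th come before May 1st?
No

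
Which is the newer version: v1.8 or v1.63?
v1.63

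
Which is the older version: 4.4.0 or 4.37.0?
4.4.0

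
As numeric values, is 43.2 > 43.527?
False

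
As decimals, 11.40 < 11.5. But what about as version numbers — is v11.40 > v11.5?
True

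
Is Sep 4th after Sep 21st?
No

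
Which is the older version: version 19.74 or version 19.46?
version 19.46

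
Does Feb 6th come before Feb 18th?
Yes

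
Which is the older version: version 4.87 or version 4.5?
version 4.5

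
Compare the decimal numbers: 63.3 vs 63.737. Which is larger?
63.737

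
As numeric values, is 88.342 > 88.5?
False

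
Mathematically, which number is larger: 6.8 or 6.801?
6.801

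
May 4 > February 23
True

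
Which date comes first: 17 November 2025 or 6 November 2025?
6 November 2025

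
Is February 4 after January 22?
Yes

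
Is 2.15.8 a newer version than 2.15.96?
No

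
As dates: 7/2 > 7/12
False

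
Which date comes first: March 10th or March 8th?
March 8th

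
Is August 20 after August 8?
Yes. Day 20 comes after day 8 in August — this is a date comparison, not a decimal one (the decimal 8.20 would be smaller than 8.8).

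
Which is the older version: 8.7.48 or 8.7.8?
8.7.8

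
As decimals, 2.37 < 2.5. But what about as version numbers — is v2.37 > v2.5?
True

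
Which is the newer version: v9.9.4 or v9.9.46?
v9.9.46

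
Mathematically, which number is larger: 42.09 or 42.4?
42.4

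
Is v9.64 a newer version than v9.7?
Yes. Version numbers are compared segment by segment as integers, not as decimals: minor version 64 > 7, so v9.64 > v9.7 (even though the decimal 9.64 < 9.7).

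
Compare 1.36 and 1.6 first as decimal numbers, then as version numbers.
As decimals: 1.36 < 1.6. As versions: v1.36 > v1.6 (minor version 36 > 6).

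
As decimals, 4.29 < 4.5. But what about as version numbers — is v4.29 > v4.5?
True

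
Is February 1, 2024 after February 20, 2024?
No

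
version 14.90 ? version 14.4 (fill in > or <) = >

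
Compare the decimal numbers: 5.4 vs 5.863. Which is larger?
5.863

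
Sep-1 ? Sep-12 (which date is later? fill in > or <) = <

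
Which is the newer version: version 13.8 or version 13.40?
version 13.40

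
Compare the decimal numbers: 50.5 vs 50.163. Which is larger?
50.5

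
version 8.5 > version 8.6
False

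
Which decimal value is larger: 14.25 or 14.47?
14.47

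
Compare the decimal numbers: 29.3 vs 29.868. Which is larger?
29.868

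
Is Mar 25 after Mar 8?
Yes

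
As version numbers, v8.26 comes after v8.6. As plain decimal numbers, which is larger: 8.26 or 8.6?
8.6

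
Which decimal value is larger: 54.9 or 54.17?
54.9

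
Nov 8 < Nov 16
True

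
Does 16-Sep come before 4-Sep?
No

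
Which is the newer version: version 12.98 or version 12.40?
version 12.98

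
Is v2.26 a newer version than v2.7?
Yes. Version numbers are compared segment by segment as integers, not as decimals: minor version 26 > 7, so v2.26 > v2.7 (even though the decimal 2.26 < 2.7).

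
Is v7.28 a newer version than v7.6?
Yes. Version numbers are compared segment by segment as integers, not as decimals: minor version 28 > 6, so v7.28 > v7.6 (even though the decimal 7.28 < 7.6).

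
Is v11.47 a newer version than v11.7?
Yes. Version numbers are compared segment by segment as integers, not as decimals: minor version 47 > 7, so v11.47 > v11.7 (even though the decimal 11.47 < 11.7).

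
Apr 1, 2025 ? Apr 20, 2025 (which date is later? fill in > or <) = <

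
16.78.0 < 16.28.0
False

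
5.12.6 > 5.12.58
False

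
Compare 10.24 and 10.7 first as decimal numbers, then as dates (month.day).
As decimals: 10.24 < 10.7. As dates: 10/24 is later than 10/7 (day 24 > day 7).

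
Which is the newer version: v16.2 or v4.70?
v16.2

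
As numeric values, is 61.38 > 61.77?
False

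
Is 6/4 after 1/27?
Yes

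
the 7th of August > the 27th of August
False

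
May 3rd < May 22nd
True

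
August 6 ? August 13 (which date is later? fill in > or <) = <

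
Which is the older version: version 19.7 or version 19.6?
version 19.6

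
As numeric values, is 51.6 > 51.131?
True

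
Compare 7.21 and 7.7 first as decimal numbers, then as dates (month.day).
As decimals: 7.21 < 7.7. As dates: 7/21 is later than 7/7 (day 21 > day 7).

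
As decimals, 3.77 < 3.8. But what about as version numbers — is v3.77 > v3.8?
True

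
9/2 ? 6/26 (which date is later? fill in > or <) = >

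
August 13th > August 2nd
True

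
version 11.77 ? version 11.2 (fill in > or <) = >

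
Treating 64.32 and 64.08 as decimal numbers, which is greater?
64.32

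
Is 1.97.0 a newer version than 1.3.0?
Yes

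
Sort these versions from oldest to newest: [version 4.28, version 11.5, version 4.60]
[version 4.28, version 4.60, version 11.5]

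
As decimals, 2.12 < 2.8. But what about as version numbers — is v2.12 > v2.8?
True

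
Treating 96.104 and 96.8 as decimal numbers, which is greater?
96.8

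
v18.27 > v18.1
True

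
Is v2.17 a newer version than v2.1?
Yes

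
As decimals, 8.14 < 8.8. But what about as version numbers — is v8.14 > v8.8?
True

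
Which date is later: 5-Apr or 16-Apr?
16-Apr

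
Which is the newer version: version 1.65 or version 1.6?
version 1.65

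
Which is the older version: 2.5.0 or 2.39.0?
2.5.0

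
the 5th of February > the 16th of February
False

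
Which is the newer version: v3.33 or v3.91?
v3.91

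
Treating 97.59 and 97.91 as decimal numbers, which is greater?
97.91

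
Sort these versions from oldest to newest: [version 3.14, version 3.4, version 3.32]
[version 3.4, version 3.14, version 3.32]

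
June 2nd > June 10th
False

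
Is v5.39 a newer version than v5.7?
Yes. Version numbers are compared segment by segment as integers, not as decimals: minor version 39 > 7, so v5.39 > v5.7 (even though the decimal 5.39 < 5.7).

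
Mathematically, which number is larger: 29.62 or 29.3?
29.62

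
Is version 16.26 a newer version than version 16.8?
Yes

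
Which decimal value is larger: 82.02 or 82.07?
82.07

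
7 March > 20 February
True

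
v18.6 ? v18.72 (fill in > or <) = <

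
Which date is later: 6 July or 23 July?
23 July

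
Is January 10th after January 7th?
Yes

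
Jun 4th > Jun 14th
False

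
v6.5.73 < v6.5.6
False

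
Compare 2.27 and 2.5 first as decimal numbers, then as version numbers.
As decimals: 2.27 < 2.5. As versions: v2.27 > v2.5 (minor version 27 > 5).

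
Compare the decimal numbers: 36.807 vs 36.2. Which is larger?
36.807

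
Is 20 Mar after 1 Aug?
No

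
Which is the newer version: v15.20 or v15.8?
v15.20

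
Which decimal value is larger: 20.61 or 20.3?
20.61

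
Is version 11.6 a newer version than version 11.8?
No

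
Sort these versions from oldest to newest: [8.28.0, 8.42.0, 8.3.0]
[8.3.0, 8.28.0, 8.42.0]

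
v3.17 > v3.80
False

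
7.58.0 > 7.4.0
True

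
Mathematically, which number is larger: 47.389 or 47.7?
47.7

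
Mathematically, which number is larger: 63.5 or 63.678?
63.678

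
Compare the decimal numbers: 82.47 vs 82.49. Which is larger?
82.49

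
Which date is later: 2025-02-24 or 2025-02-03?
2025-02-24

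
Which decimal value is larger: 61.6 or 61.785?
61.785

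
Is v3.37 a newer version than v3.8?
Yes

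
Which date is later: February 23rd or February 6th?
February 23rd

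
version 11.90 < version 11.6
False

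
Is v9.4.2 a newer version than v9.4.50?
No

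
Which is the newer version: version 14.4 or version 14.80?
version 14.80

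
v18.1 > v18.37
False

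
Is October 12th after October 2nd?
Yes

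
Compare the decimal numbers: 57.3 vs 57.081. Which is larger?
57.3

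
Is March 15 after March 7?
Yes. Day 15 comes after day 7 in March — this is a date comparison, not a decimal one (the decimal 3.15 would be smaller than 3.7).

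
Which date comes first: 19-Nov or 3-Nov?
3-Nov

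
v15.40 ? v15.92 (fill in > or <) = <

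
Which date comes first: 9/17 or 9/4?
9/4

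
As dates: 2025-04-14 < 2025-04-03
False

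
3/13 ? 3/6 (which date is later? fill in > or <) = >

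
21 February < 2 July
True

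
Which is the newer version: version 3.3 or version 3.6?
version 3.6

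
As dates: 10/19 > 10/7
True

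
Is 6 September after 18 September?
No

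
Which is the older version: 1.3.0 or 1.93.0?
1.3.0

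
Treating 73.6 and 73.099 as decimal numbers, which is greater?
73.6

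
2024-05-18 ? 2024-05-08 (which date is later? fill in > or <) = >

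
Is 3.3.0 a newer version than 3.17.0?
No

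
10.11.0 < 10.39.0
True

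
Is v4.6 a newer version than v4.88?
No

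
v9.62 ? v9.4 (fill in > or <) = >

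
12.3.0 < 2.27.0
False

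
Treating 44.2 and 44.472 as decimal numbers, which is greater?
44.472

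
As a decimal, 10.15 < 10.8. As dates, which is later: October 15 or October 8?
October 15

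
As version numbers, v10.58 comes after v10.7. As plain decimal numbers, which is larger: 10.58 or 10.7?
10.7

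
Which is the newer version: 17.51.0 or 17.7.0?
17.51.0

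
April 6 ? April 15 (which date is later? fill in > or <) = <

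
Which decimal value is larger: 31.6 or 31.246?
31.6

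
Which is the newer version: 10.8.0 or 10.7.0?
10.8.0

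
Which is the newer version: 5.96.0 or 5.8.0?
5.96.0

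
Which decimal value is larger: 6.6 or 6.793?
6.793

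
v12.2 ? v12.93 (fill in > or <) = <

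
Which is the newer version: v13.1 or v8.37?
v13.1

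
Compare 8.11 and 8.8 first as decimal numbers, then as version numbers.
As decimals: 8.11 < 8.8. As versions: v8.11 > v8.8 (minor version 11 > 8).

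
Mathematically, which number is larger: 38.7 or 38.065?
38.7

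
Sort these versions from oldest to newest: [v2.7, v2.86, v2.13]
[v2.7, v2.13, v2.86]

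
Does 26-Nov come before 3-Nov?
No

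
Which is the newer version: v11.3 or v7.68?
v11.3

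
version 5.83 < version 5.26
False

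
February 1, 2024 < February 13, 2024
True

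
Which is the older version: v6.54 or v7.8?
v6.54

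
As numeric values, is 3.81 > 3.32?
True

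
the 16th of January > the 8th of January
True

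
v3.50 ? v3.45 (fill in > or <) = >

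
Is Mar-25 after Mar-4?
Yes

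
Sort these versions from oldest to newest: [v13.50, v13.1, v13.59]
[v13.1, v13.50, v13.59]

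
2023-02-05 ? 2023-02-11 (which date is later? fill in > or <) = <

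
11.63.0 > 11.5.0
True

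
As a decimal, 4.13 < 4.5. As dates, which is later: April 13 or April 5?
April 13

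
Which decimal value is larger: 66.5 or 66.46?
66.5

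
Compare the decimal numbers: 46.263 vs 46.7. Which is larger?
46.7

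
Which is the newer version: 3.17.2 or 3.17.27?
3.17.27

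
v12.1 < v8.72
False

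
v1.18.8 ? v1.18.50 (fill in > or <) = <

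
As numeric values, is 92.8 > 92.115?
True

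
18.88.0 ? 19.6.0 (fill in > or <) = <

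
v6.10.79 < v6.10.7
False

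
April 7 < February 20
False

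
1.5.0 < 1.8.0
True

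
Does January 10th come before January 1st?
No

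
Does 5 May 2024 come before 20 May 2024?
Yes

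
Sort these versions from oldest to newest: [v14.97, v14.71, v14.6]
[v14.6, v14.71, v14.97]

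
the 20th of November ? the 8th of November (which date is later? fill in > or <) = >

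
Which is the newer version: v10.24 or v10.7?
v10.24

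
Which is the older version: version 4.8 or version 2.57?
version 2.57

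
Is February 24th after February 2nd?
Yes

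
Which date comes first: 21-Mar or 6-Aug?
21-Mar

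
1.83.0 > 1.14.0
True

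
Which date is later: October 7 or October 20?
October 20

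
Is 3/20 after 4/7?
No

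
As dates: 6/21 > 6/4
True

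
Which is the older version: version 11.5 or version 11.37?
version 11.5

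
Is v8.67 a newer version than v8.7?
Yes. Version numbers are compared segment by segment as integers, not as decimals: minor version 67 > 7, so v8.67 > v8.7 (even though the decimal 8.67 < 8.7).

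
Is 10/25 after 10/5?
Yes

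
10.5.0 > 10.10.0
False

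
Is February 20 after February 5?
Yes. Day 20 comes after day 5 in February — this is a date comparison, not a decimal one (the decimal 2.20 would be smaller than 2.5).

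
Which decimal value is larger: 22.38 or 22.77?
22.77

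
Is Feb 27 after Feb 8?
Yes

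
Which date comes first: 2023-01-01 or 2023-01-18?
2023-01-01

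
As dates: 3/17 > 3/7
True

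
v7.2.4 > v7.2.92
False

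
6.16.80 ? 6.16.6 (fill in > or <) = >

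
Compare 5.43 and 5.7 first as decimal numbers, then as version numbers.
As decimals: 5.43 < 5.7. As versions: v5.43 > v5.7 (minor version 43 > 7).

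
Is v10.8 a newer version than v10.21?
No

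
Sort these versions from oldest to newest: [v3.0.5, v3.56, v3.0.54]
[v3.0.5, v3.0.54, v3.56]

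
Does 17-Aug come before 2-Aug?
No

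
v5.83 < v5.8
False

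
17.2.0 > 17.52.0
False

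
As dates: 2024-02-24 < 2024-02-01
False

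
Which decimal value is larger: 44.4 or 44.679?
44.679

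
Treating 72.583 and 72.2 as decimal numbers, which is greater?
72.583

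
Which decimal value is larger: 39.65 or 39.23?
39.65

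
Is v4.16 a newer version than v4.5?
Yes. Version numbers are compared segment by segment as integers, not as decimals: minor version 16 > 5, so v4.16 > v4.5 (even though the decimal 4.16 < 4.5).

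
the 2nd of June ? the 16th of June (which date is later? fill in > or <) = <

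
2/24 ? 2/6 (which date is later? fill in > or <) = >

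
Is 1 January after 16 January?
No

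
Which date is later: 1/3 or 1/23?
1/23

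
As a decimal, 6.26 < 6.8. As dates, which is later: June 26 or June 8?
June 26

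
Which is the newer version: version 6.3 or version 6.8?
version 6.8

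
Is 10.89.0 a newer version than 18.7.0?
No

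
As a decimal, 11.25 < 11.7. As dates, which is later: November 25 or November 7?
November 25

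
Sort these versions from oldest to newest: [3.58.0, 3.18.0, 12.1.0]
[3.18.0, 3.58.0, 12.1.0]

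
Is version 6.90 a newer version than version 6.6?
Yes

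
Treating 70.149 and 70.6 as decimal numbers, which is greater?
70.6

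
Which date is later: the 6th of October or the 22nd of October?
the 22nd of October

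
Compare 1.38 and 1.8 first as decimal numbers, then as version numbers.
As decimals: 1.38 < 1.8. As versions: v1.38 > v1.8 (minor version 38 > 8).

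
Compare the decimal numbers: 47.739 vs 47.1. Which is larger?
47.739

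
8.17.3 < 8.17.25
True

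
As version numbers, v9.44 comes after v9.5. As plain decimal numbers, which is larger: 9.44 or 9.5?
9.5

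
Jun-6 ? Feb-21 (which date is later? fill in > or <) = >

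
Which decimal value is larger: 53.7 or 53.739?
53.739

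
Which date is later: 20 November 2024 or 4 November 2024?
20 November 2024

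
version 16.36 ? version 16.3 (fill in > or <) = >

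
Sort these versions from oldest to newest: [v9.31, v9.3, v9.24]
[v9.3, v9.24, v9.31]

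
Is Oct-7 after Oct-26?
No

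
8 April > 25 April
False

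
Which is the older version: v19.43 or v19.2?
v19.2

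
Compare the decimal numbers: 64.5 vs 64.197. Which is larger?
64.5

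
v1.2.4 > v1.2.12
False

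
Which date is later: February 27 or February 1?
February 27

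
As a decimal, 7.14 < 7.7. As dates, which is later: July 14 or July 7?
July 14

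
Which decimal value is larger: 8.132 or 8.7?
8.7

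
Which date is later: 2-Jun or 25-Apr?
2-Jun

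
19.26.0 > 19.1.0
True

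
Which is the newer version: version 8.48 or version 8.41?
version 8.48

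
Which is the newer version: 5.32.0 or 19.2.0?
19.2.0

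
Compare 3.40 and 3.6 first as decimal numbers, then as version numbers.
As decimals: 3.40 < 3.6. As versions: v3.40 > v3.6 (minor version 40 > 6).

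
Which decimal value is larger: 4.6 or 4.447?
4.6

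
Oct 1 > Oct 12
False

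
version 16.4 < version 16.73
True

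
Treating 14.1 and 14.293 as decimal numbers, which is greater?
14.293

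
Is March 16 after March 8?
Yes. Day 16 comes after day 8 in March — this is a date comparison, not a decimal one (the decimal 3.16 would be smaller than 3.8).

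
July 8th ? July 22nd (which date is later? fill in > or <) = <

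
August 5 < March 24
False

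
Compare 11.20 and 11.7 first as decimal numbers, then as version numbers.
As decimals: 11.20 < 11.7. As versions: v11.20 > v11.7 (minor version 20 > 7).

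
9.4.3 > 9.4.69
False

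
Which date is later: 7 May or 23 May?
23 May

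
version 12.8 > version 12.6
True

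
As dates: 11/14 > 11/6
True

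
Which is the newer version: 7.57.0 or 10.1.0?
10.1.0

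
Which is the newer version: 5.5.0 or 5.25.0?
5.25.0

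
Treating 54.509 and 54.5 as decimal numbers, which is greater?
54.509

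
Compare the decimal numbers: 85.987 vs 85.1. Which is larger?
85.987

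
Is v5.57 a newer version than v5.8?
Yes. Version numbers are compared segment by segment as integers, not as decimals: minor version 57 > 8, so v5.57 > v5.8 (even though the decimal 5.57 < 5.8).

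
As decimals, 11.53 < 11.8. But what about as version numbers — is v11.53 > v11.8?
True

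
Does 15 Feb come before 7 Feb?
No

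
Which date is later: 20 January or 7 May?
7 May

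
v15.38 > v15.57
False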